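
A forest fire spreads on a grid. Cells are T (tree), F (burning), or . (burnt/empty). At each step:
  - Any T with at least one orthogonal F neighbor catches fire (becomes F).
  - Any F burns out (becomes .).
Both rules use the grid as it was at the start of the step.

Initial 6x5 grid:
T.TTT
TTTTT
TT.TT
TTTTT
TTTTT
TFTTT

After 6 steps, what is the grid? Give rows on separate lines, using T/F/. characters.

Step 1: 3 trees catch fire, 1 burn out
  T.TTT
  TTTTT
  TT.TT
  TTTTT
  TFTTT
  F.FTT
Step 2: 4 trees catch fire, 3 burn out
  T.TTT
  TTTTT
  TT.TT
  TFTTT
  F.FTT
  ...FT
Step 3: 5 trees catch fire, 4 burn out
  T.TTT
  TTTTT
  TF.TT
  F.FTT
  ...FT
  ....F
Step 4: 4 trees catch fire, 5 burn out
  T.TTT
  TFTTT
  F..TT
  ...FT
  ....F
  .....
Step 5: 4 trees catch fire, 4 burn out
  T.TTT
  F.FTT
  ...FT
  ....F
  .....
  .....
Step 6: 4 trees catch fire, 4 burn out
  F.FTT
  ...FT
  ....F
  .....
  .....
  .....

F.FTT
...FT
....F
.....
.....
.....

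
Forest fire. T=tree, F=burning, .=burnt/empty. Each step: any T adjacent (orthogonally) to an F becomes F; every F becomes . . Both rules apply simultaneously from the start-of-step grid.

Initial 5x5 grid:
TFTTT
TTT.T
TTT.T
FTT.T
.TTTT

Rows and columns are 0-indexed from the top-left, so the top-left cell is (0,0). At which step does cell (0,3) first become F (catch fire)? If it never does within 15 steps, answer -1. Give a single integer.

Step 1: cell (0,3)='T' (+5 fires, +2 burnt)
Step 2: cell (0,3)='F' (+6 fires, +5 burnt)
  -> target ignites at step 2
Step 3: cell (0,3)='.' (+3 fires, +6 burnt)
Step 4: cell (0,3)='.' (+2 fires, +3 burnt)
Step 5: cell (0,3)='.' (+2 fires, +2 burnt)
Step 6: cell (0,3)='.' (+1 fires, +2 burnt)
Step 7: cell (0,3)='.' (+0 fires, +1 burnt)
  fire out at step 7

2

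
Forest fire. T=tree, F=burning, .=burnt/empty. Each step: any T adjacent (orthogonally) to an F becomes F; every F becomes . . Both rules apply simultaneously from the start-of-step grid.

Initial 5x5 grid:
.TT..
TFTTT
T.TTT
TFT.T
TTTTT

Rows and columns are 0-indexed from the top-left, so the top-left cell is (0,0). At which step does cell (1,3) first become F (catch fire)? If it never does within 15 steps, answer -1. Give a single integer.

Step 1: cell (1,3)='T' (+6 fires, +2 burnt)
Step 2: cell (1,3)='F' (+6 fires, +6 burnt)
  -> target ignites at step 2
Step 3: cell (1,3)='.' (+3 fires, +6 burnt)
Step 4: cell (1,3)='.' (+2 fires, +3 burnt)
Step 5: cell (1,3)='.' (+1 fires, +2 burnt)
Step 6: cell (1,3)='.' (+0 fires, +1 burnt)
  fire out at step 6

2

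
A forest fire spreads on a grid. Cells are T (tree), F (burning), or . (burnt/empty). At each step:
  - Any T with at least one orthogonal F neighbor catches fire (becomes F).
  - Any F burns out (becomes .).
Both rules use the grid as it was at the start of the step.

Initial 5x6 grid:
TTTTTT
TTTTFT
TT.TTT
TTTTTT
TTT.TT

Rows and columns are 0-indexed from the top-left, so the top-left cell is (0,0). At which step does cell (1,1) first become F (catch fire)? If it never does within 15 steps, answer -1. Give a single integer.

Step 1: cell (1,1)='T' (+4 fires, +1 burnt)
Step 2: cell (1,1)='T' (+6 fires, +4 burnt)
Step 3: cell (1,1)='F' (+5 fires, +6 burnt)
  -> target ignites at step 3
Step 4: cell (1,1)='.' (+5 fires, +5 burnt)
Step 5: cell (1,1)='.' (+4 fires, +5 burnt)
Step 6: cell (1,1)='.' (+2 fires, +4 burnt)
Step 7: cell (1,1)='.' (+1 fires, +2 burnt)
Step 8: cell (1,1)='.' (+0 fires, +1 burnt)
  fire out at step 8

3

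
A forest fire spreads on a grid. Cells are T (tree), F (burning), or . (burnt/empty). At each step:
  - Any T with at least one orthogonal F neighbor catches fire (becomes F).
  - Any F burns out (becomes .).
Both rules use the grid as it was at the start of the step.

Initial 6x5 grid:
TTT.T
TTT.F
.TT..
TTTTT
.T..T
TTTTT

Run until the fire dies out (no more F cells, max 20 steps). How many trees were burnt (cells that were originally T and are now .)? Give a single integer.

Answer: 1

Derivation:
Step 1: +1 fires, +1 burnt (F count now 1)
Step 2: +0 fires, +1 burnt (F count now 0)
Fire out after step 2
Initially T: 21, now '.': 10
Total burnt (originally-T cells now '.'): 1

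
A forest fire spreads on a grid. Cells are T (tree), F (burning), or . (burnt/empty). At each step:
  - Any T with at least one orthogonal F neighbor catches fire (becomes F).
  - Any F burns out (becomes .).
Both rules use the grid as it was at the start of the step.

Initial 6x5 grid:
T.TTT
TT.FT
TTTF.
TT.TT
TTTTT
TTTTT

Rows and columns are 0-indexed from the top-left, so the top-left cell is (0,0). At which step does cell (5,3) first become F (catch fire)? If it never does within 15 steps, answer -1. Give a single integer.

Step 1: cell (5,3)='T' (+4 fires, +2 burnt)
Step 2: cell (5,3)='T' (+5 fires, +4 burnt)
Step 3: cell (5,3)='F' (+6 fires, +5 burnt)
  -> target ignites at step 3
Step 4: cell (5,3)='.' (+5 fires, +6 burnt)
Step 5: cell (5,3)='.' (+3 fires, +5 burnt)
Step 6: cell (5,3)='.' (+1 fires, +3 burnt)
Step 7: cell (5,3)='.' (+0 fires, +1 burnt)
  fire out at step 7

3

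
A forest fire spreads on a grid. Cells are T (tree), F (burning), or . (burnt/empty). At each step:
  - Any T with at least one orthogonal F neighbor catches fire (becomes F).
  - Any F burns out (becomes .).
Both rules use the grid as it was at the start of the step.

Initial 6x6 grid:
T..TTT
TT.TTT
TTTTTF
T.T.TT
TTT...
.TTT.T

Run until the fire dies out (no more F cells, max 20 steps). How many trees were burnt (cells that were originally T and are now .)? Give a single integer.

Step 1: +3 fires, +1 burnt (F count now 3)
Step 2: +4 fires, +3 burnt (F count now 4)
Step 3: +3 fires, +4 burnt (F count now 3)
Step 4: +3 fires, +3 burnt (F count now 3)
Step 5: +3 fires, +3 burnt (F count now 3)
Step 6: +4 fires, +3 burnt (F count now 4)
Step 7: +4 fires, +4 burnt (F count now 4)
Step 8: +0 fires, +4 burnt (F count now 0)
Fire out after step 8
Initially T: 25, now '.': 35
Total burnt (originally-T cells now '.'): 24

Answer: 24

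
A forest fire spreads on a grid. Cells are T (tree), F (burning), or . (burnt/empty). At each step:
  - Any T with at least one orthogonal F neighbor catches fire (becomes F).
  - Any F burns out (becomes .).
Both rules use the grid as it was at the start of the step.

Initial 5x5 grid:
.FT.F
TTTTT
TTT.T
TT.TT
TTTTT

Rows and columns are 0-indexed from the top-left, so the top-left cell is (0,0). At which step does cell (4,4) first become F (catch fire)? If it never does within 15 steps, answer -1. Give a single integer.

Step 1: cell (4,4)='T' (+3 fires, +2 burnt)
Step 2: cell (4,4)='T' (+5 fires, +3 burnt)
Step 3: cell (4,4)='T' (+4 fires, +5 burnt)
Step 4: cell (4,4)='F' (+4 fires, +4 burnt)
  -> target ignites at step 4
Step 5: cell (4,4)='.' (+3 fires, +4 burnt)
Step 6: cell (4,4)='.' (+0 fires, +3 burnt)
  fire out at step 6

4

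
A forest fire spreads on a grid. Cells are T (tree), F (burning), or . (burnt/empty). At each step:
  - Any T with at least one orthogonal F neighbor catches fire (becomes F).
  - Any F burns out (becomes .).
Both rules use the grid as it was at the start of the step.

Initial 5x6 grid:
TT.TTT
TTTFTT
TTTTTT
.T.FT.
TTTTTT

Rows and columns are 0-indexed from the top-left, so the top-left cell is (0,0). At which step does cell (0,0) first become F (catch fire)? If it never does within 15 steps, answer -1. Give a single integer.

Step 1: cell (0,0)='T' (+6 fires, +2 burnt)
Step 2: cell (0,0)='T' (+7 fires, +6 burnt)
Step 3: cell (0,0)='T' (+7 fires, +7 burnt)
Step 4: cell (0,0)='F' (+4 fires, +7 burnt)
  -> target ignites at step 4
Step 5: cell (0,0)='.' (+0 fires, +4 burnt)
  fire out at step 5

4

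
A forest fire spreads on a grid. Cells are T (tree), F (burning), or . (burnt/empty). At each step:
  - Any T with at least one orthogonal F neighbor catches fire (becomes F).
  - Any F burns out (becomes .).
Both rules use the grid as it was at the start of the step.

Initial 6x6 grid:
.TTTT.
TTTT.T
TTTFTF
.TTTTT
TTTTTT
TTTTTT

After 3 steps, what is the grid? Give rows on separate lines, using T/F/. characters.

Step 1: 6 trees catch fire, 2 burn out
  .TTTT.
  TTTF.F
  TTF.F.
  .TTFTF
  TTTTTT
  TTTTTT
Step 2: 7 trees catch fire, 6 burn out
  .TTFT.
  TTF...
  TF....
  .TF.F.
  TTTFTF
  TTTTTT
Step 3: 9 trees catch fire, 7 burn out
  .TF.F.
  TF....
  F.....
  .F....
  TTF.F.
  TTTFTF

.TF.F.
TF....
F.....
.F....
TTF.F.
TTTFTF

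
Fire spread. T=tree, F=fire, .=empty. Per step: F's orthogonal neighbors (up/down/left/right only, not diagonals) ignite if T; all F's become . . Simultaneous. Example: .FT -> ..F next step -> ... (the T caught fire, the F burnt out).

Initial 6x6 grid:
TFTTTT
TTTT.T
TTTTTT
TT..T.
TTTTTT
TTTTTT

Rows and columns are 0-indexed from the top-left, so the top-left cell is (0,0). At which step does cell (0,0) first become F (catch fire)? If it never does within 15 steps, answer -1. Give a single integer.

Step 1: cell (0,0)='F' (+3 fires, +1 burnt)
  -> target ignites at step 1
Step 2: cell (0,0)='.' (+4 fires, +3 burnt)
Step 3: cell (0,0)='.' (+5 fires, +4 burnt)
Step 4: cell (0,0)='.' (+4 fires, +5 burnt)
Step 5: cell (0,0)='.' (+5 fires, +4 burnt)
Step 6: cell (0,0)='.' (+5 fires, +5 burnt)
Step 7: cell (0,0)='.' (+2 fires, +5 burnt)
Step 8: cell (0,0)='.' (+2 fires, +2 burnt)
Step 9: cell (0,0)='.' (+1 fires, +2 burnt)
Step 10: cell (0,0)='.' (+0 fires, +1 burnt)
  fire out at step 10

1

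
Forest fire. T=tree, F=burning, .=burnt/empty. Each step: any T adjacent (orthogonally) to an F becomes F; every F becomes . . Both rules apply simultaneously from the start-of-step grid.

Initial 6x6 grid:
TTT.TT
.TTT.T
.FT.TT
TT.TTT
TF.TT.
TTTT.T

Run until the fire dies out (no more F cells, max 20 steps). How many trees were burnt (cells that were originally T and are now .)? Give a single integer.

Answer: 24

Derivation:
Step 1: +5 fires, +2 burnt (F count now 5)
Step 2: +5 fires, +5 burnt (F count now 5)
Step 3: +4 fires, +5 burnt (F count now 4)
Step 4: +1 fires, +4 burnt (F count now 1)
Step 5: +2 fires, +1 burnt (F count now 2)
Step 6: +1 fires, +2 burnt (F count now 1)
Step 7: +2 fires, +1 burnt (F count now 2)
Step 8: +1 fires, +2 burnt (F count now 1)
Step 9: +1 fires, +1 burnt (F count now 1)
Step 10: +1 fires, +1 burnt (F count now 1)
Step 11: +1 fires, +1 burnt (F count now 1)
Step 12: +0 fires, +1 burnt (F count now 0)
Fire out after step 12
Initially T: 25, now '.': 35
Total burnt (originally-T cells now '.'): 24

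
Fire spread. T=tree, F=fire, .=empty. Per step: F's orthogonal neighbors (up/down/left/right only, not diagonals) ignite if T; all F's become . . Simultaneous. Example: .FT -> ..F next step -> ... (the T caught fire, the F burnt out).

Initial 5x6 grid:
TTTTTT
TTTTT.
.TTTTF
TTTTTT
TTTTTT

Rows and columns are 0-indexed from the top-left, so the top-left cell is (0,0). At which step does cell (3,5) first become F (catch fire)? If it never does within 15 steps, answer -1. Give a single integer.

Step 1: cell (3,5)='F' (+2 fires, +1 burnt)
  -> target ignites at step 1
Step 2: cell (3,5)='.' (+4 fires, +2 burnt)
Step 3: cell (3,5)='.' (+5 fires, +4 burnt)
Step 4: cell (3,5)='.' (+6 fires, +5 burnt)
Step 5: cell (3,5)='.' (+4 fires, +6 burnt)
Step 6: cell (3,5)='.' (+4 fires, +4 burnt)
Step 7: cell (3,5)='.' (+2 fires, +4 burnt)
Step 8: cell (3,5)='.' (+0 fires, +2 burnt)
  fire out at step 8

1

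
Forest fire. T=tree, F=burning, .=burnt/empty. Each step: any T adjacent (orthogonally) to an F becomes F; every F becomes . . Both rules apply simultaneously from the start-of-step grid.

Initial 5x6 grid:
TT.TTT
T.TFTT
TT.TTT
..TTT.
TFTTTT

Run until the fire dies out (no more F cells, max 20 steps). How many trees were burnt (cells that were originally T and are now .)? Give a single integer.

Step 1: +6 fires, +2 burnt (F count now 6)
Step 2: +6 fires, +6 burnt (F count now 6)
Step 3: +4 fires, +6 burnt (F count now 4)
Step 4: +1 fires, +4 burnt (F count now 1)
Step 5: +0 fires, +1 burnt (F count now 0)
Fire out after step 5
Initially T: 22, now '.': 25
Total burnt (originally-T cells now '.'): 17

Answer: 17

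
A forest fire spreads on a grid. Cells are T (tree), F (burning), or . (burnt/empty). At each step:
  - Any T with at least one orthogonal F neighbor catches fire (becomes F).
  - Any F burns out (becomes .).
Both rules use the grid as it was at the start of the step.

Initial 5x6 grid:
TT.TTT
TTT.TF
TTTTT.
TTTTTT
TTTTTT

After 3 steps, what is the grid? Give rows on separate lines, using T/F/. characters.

Step 1: 2 trees catch fire, 1 burn out
  TT.TTF
  TTT.F.
  TTTTT.
  TTTTTT
  TTTTTT
Step 2: 2 trees catch fire, 2 burn out
  TT.TF.
  TTT...
  TTTTF.
  TTTTTT
  TTTTTT
Step 3: 3 trees catch fire, 2 burn out
  TT.F..
  TTT...
  TTTF..
  TTTTFT
  TTTTTT

TT.F..
TTT...
TTTF..
TTTTFT
TTTTTT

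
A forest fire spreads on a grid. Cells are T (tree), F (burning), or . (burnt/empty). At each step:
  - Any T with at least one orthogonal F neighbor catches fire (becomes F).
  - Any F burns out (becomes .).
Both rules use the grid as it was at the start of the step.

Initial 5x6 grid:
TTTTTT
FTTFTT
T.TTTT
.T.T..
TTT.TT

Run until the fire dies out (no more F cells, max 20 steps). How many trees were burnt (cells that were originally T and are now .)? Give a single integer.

Answer: 16

Derivation:
Step 1: +7 fires, +2 burnt (F count now 7)
Step 2: +7 fires, +7 burnt (F count now 7)
Step 3: +2 fires, +7 burnt (F count now 2)
Step 4: +0 fires, +2 burnt (F count now 0)
Fire out after step 4
Initially T: 22, now '.': 24
Total burnt (originally-T cells now '.'): 16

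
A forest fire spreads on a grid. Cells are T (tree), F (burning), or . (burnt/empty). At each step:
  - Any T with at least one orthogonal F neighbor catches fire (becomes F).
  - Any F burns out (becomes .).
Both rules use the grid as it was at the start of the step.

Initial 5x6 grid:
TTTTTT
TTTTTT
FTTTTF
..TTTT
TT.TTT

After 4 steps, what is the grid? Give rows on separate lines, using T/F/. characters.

Step 1: 5 trees catch fire, 2 burn out
  TTTTTT
  FTTTTF
  .FTTF.
  ..TTTF
  TT.TTT
Step 2: 8 trees catch fire, 5 burn out
  FTTTTF
  .FTTF.
  ..FF..
  ..TTF.
  TT.TTF
Step 3: 7 trees catch fire, 8 burn out
  .FTTF.
  ..FF..
  ......
  ..FF..
  TT.TF.
Step 4: 3 trees catch fire, 7 burn out
  ..FF..
  ......
  ......
  ......
  TT.F..

..FF..
......
......
......
TT.F..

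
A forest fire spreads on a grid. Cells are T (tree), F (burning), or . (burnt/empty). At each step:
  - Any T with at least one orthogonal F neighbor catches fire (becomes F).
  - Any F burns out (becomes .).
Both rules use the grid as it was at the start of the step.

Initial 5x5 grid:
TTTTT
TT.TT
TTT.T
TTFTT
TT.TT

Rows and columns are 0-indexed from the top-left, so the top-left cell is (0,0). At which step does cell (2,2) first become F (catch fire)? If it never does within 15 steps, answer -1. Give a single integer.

Step 1: cell (2,2)='F' (+3 fires, +1 burnt)
  -> target ignites at step 1
Step 2: cell (2,2)='.' (+5 fires, +3 burnt)
Step 3: cell (2,2)='.' (+5 fires, +5 burnt)
Step 4: cell (2,2)='.' (+3 fires, +5 burnt)
Step 5: cell (2,2)='.' (+4 fires, +3 burnt)
Step 6: cell (2,2)='.' (+1 fires, +4 burnt)
Step 7: cell (2,2)='.' (+0 fires, +1 burnt)
  fire out at step 7

1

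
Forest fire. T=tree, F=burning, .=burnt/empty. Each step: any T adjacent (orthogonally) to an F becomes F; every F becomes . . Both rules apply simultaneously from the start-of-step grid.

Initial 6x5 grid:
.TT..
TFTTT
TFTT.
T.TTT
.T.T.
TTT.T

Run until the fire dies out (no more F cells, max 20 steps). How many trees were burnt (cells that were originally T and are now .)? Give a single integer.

Step 1: +5 fires, +2 burnt (F count now 5)
Step 2: +5 fires, +5 burnt (F count now 5)
Step 3: +2 fires, +5 burnt (F count now 2)
Step 4: +2 fires, +2 burnt (F count now 2)
Step 5: +0 fires, +2 burnt (F count now 0)
Fire out after step 5
Initially T: 19, now '.': 25
Total burnt (originally-T cells now '.'): 14

Answer: 14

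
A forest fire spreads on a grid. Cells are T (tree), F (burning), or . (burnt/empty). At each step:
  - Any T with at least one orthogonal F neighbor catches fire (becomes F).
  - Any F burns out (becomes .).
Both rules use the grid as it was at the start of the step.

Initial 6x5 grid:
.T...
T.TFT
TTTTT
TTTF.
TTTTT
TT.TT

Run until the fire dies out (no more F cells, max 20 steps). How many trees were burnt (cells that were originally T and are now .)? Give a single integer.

Answer: 20

Derivation:
Step 1: +5 fires, +2 burnt (F count now 5)
Step 2: +6 fires, +5 burnt (F count now 6)
Step 3: +4 fires, +6 burnt (F count now 4)
Step 4: +3 fires, +4 burnt (F count now 3)
Step 5: +2 fires, +3 burnt (F count now 2)
Step 6: +0 fires, +2 burnt (F count now 0)
Fire out after step 6
Initially T: 21, now '.': 29
Total burnt (originally-T cells now '.'): 20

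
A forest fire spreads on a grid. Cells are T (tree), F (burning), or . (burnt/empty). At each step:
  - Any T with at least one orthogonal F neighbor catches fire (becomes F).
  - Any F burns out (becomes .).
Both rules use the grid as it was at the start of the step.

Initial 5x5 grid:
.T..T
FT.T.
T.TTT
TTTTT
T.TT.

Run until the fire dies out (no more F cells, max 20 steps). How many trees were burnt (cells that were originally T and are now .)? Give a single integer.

Answer: 15

Derivation:
Step 1: +2 fires, +1 burnt (F count now 2)
Step 2: +2 fires, +2 burnt (F count now 2)
Step 3: +2 fires, +2 burnt (F count now 2)
Step 4: +1 fires, +2 burnt (F count now 1)
Step 5: +3 fires, +1 burnt (F count now 3)
Step 6: +3 fires, +3 burnt (F count now 3)
Step 7: +2 fires, +3 burnt (F count now 2)
Step 8: +0 fires, +2 burnt (F count now 0)
Fire out after step 8
Initially T: 16, now '.': 24
Total burnt (originally-T cells now '.'): 15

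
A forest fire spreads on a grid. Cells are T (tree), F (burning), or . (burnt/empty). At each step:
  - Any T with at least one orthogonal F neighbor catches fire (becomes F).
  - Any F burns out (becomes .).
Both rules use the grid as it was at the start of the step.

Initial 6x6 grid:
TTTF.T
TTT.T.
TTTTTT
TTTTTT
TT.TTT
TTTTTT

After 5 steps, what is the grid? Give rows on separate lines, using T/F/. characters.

Step 1: 1 trees catch fire, 1 burn out
  TTF..T
  TTT.T.
  TTTTTT
  TTTTTT
  TT.TTT
  TTTTTT
Step 2: 2 trees catch fire, 1 burn out
  TF...T
  TTF.T.
  TTTTTT
  TTTTTT
  TT.TTT
  TTTTTT
Step 3: 3 trees catch fire, 2 burn out
  F....T
  TF..T.
  TTFTTT
  TTTTTT
  TT.TTT
  TTTTTT
Step 4: 4 trees catch fire, 3 burn out
  .....T
  F...T.
  TF.FTT
  TTFTTT
  TT.TTT
  TTTTTT
Step 5: 4 trees catch fire, 4 burn out
  .....T
  ....T.
  F...FT
  TF.FTT
  TT.TTT
  TTTTTT

.....T
....T.
F...FT
TF.FTT
TT.TTT
TTTTTT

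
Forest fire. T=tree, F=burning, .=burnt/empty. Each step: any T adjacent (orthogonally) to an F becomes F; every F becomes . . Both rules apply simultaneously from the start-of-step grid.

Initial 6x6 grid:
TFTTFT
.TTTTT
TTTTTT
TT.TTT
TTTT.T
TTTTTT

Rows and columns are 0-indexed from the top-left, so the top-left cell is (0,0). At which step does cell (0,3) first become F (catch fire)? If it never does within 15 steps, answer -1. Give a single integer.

Step 1: cell (0,3)='F' (+6 fires, +2 burnt)
  -> target ignites at step 1
Step 2: cell (0,3)='.' (+5 fires, +6 burnt)
Step 3: cell (0,3)='.' (+6 fires, +5 burnt)
Step 4: cell (0,3)='.' (+4 fires, +6 burnt)
Step 5: cell (0,3)='.' (+5 fires, +4 burnt)
Step 6: cell (0,3)='.' (+4 fires, +5 burnt)
Step 7: cell (0,3)='.' (+1 fires, +4 burnt)
Step 8: cell (0,3)='.' (+0 fires, +1 burnt)
  fire out at step 8

1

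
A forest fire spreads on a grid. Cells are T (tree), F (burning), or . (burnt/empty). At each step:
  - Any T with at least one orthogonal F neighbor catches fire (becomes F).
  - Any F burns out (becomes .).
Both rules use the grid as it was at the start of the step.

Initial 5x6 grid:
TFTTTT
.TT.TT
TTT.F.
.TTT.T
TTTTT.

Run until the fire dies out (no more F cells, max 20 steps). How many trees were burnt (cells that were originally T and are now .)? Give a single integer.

Answer: 20

Derivation:
Step 1: +4 fires, +2 burnt (F count now 4)
Step 2: +5 fires, +4 burnt (F count now 5)
Step 3: +4 fires, +5 burnt (F count now 4)
Step 4: +2 fires, +4 burnt (F count now 2)
Step 5: +3 fires, +2 burnt (F count now 3)
Step 6: +1 fires, +3 burnt (F count now 1)
Step 7: +1 fires, +1 burnt (F count now 1)
Step 8: +0 fires, +1 burnt (F count now 0)
Fire out after step 8
Initially T: 21, now '.': 29
Total burnt (originally-T cells now '.'): 20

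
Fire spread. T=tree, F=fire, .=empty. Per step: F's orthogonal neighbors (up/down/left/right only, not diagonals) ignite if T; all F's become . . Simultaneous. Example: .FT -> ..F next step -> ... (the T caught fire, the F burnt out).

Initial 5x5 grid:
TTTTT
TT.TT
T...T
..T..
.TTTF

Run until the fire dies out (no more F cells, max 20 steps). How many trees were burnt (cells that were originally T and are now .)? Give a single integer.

Step 1: +1 fires, +1 burnt (F count now 1)
Step 2: +1 fires, +1 burnt (F count now 1)
Step 3: +2 fires, +1 burnt (F count now 2)
Step 4: +0 fires, +2 burnt (F count now 0)
Fire out after step 4
Initially T: 15, now '.': 14
Total burnt (originally-T cells now '.'): 4

Answer: 4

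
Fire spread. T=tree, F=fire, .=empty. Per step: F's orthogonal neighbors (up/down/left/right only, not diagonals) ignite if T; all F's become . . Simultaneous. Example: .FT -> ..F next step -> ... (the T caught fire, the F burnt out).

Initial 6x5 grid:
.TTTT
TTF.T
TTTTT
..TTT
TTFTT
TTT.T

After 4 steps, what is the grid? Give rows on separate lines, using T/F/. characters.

Step 1: 7 trees catch fire, 2 burn out
  .TFTT
  TF..T
  TTFTT
  ..FTT
  TF.FT
  TTF.T
Step 2: 9 trees catch fire, 7 burn out
  .F.FT
  F...T
  TF.FT
  ...FT
  F...F
  TF..T
Step 3: 6 trees catch fire, 9 burn out
  ....F
  ....T
  F...F
  ....F
  .....
  F...F
Step 4: 1 trees catch fire, 6 burn out
  .....
  ....F
  .....
  .....
  .....
  .....

.....
....F
.....
.....
.....
.....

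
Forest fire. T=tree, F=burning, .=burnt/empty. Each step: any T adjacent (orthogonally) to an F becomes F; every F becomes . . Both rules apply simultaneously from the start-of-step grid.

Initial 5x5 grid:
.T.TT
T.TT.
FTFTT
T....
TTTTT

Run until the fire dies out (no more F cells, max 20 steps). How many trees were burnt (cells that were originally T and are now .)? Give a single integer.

Answer: 14

Derivation:
Step 1: +5 fires, +2 burnt (F count now 5)
Step 2: +3 fires, +5 burnt (F count now 3)
Step 3: +2 fires, +3 burnt (F count now 2)
Step 4: +2 fires, +2 burnt (F count now 2)
Step 5: +1 fires, +2 burnt (F count now 1)
Step 6: +1 fires, +1 burnt (F count now 1)
Step 7: +0 fires, +1 burnt (F count now 0)
Fire out after step 7
Initially T: 15, now '.': 24
Total burnt (originally-T cells now '.'): 14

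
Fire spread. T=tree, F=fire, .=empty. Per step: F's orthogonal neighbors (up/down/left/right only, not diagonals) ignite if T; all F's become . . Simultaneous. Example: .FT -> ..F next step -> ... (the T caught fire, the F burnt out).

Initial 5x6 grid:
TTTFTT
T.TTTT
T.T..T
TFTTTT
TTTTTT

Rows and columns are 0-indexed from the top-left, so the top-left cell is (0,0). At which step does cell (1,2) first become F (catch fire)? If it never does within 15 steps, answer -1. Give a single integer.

Step 1: cell (1,2)='T' (+6 fires, +2 burnt)
Step 2: cell (1,2)='F' (+9 fires, +6 burnt)
  -> target ignites at step 2
Step 3: cell (1,2)='.' (+5 fires, +9 burnt)
Step 4: cell (1,2)='.' (+3 fires, +5 burnt)
Step 5: cell (1,2)='.' (+1 fires, +3 burnt)
Step 6: cell (1,2)='.' (+0 fires, +1 burnt)
  fire out at step 6

2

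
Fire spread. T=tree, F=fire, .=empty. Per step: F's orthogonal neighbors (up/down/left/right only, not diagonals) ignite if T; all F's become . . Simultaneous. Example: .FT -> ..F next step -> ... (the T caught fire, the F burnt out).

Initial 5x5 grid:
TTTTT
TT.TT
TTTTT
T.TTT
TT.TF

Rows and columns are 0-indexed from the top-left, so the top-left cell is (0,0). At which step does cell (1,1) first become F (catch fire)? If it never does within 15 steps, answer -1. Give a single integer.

Step 1: cell (1,1)='T' (+2 fires, +1 burnt)
Step 2: cell (1,1)='T' (+2 fires, +2 burnt)
Step 3: cell (1,1)='T' (+3 fires, +2 burnt)
Step 4: cell (1,1)='T' (+3 fires, +3 burnt)
Step 5: cell (1,1)='T' (+2 fires, +3 burnt)
Step 6: cell (1,1)='F' (+3 fires, +2 burnt)
  -> target ignites at step 6
Step 7: cell (1,1)='.' (+3 fires, +3 burnt)
Step 8: cell (1,1)='.' (+2 fires, +3 burnt)
Step 9: cell (1,1)='.' (+1 fires, +2 burnt)
Step 10: cell (1,1)='.' (+0 fires, +1 burnt)
  fire out at step 10

6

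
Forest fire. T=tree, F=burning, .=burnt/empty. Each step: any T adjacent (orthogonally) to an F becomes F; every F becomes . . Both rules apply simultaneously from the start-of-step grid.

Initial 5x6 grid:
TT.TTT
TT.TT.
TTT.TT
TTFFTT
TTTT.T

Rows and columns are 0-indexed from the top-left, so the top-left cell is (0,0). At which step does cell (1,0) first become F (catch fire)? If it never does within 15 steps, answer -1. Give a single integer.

Step 1: cell (1,0)='T' (+5 fires, +2 burnt)
Step 2: cell (1,0)='T' (+5 fires, +5 burnt)
Step 3: cell (1,0)='T' (+6 fires, +5 burnt)
Step 4: cell (1,0)='F' (+4 fires, +6 burnt)
  -> target ignites at step 4
Step 5: cell (1,0)='.' (+3 fires, +4 burnt)
Step 6: cell (1,0)='.' (+0 fires, +3 burnt)
  fire out at step 6

4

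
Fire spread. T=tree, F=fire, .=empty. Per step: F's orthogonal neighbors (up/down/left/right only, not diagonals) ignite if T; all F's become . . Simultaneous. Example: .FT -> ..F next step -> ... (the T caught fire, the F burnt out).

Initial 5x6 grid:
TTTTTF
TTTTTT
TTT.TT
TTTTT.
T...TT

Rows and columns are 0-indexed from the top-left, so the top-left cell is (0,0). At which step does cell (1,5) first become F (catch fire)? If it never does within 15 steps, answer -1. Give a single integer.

Step 1: cell (1,5)='F' (+2 fires, +1 burnt)
  -> target ignites at step 1
Step 2: cell (1,5)='.' (+3 fires, +2 burnt)
Step 3: cell (1,5)='.' (+3 fires, +3 burnt)
Step 4: cell (1,5)='.' (+3 fires, +3 burnt)
Step 5: cell (1,5)='.' (+5 fires, +3 burnt)
Step 6: cell (1,5)='.' (+4 fires, +5 burnt)
Step 7: cell (1,5)='.' (+2 fires, +4 burnt)
Step 8: cell (1,5)='.' (+1 fires, +2 burnt)
Step 9: cell (1,5)='.' (+1 fires, +1 burnt)
Step 10: cell (1,5)='.' (+0 fires, +1 burnt)
  fire out at step 10

1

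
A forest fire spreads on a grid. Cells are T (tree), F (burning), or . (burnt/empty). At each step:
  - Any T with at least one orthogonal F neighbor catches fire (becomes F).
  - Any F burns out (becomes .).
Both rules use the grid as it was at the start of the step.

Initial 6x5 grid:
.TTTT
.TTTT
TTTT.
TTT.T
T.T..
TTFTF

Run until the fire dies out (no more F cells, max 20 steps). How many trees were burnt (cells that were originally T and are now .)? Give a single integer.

Answer: 20

Derivation:
Step 1: +3 fires, +2 burnt (F count now 3)
Step 2: +2 fires, +3 burnt (F count now 2)
Step 3: +3 fires, +2 burnt (F count now 3)
Step 4: +4 fires, +3 burnt (F count now 4)
Step 5: +4 fires, +4 burnt (F count now 4)
Step 6: +3 fires, +4 burnt (F count now 3)
Step 7: +1 fires, +3 burnt (F count now 1)
Step 8: +0 fires, +1 burnt (F count now 0)
Fire out after step 8
Initially T: 21, now '.': 29
Total burnt (originally-T cells now '.'): 20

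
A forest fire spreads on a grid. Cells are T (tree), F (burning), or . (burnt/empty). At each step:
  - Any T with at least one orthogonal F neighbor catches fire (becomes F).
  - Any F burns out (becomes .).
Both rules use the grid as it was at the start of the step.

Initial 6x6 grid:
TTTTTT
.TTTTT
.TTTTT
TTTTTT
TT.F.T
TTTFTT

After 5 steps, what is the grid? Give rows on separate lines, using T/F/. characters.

Step 1: 3 trees catch fire, 2 burn out
  TTTTTT
  .TTTTT
  .TTTTT
  TTTFTT
  TT...T
  TTF.FT
Step 2: 5 trees catch fire, 3 burn out
  TTTTTT
  .TTTTT
  .TTFTT
  TTF.FT
  TT...T
  TF...F
Step 3: 8 trees catch fire, 5 burn out
  TTTTTT
  .TTFTT
  .TF.FT
  TF...F
  TF...F
  F.....
Step 4: 7 trees catch fire, 8 burn out
  TTTFTT
  .TF.FT
  .F...F
  F.....
  F.....
  ......
Step 5: 4 trees catch fire, 7 burn out
  TTF.FT
  .F...F
  ......
  ......
  ......
  ......

TTF.FT
.F...F
......
......
......
......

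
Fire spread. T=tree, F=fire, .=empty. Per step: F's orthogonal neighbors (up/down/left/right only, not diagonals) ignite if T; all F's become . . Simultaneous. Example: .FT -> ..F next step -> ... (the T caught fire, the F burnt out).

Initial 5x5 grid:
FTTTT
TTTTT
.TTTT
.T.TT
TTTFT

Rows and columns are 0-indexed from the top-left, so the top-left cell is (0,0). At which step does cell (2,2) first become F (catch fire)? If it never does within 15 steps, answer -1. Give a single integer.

Step 1: cell (2,2)='T' (+5 fires, +2 burnt)
Step 2: cell (2,2)='T' (+5 fires, +5 burnt)
Step 3: cell (2,2)='F' (+8 fires, +5 burnt)
  -> target ignites at step 3
Step 4: cell (2,2)='.' (+2 fires, +8 burnt)
Step 5: cell (2,2)='.' (+0 fires, +2 burnt)
  fire out at step 5

3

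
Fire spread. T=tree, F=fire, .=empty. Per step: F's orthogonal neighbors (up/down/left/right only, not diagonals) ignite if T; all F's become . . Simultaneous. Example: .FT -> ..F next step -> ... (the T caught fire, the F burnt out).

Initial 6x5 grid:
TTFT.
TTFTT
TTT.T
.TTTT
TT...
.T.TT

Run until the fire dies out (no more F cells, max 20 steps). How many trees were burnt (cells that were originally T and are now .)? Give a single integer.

Answer: 18

Derivation:
Step 1: +5 fires, +2 burnt (F count now 5)
Step 2: +5 fires, +5 burnt (F count now 5)
Step 3: +4 fires, +5 burnt (F count now 4)
Step 4: +2 fires, +4 burnt (F count now 2)
Step 5: +2 fires, +2 burnt (F count now 2)
Step 6: +0 fires, +2 burnt (F count now 0)
Fire out after step 6
Initially T: 20, now '.': 28
Total burnt (originally-T cells now '.'): 18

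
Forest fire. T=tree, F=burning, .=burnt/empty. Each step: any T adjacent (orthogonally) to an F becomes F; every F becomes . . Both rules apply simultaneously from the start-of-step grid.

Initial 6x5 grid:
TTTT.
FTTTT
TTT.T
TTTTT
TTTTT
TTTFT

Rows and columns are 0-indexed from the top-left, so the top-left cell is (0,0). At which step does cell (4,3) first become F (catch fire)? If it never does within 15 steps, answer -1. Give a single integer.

Step 1: cell (4,3)='F' (+6 fires, +2 burnt)
  -> target ignites at step 1
Step 2: cell (4,3)='.' (+8 fires, +6 burnt)
Step 3: cell (4,3)='.' (+9 fires, +8 burnt)
Step 4: cell (4,3)='.' (+3 fires, +9 burnt)
Step 5: cell (4,3)='.' (+0 fires, +3 burnt)
  fire out at step 5

1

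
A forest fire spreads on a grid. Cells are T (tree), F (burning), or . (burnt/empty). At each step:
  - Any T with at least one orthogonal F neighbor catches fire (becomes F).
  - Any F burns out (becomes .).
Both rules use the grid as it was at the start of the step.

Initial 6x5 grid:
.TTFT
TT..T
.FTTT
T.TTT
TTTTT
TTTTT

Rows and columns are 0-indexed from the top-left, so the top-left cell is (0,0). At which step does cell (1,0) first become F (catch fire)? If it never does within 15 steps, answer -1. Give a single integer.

Step 1: cell (1,0)='T' (+4 fires, +2 burnt)
Step 2: cell (1,0)='F' (+5 fires, +4 burnt)
  -> target ignites at step 2
Step 3: cell (1,0)='.' (+3 fires, +5 burnt)
Step 4: cell (1,0)='.' (+4 fires, +3 burnt)
Step 5: cell (1,0)='.' (+4 fires, +4 burnt)
Step 6: cell (1,0)='.' (+3 fires, +4 burnt)
Step 7: cell (1,0)='.' (+0 fires, +3 burnt)
  fire out at step 7

2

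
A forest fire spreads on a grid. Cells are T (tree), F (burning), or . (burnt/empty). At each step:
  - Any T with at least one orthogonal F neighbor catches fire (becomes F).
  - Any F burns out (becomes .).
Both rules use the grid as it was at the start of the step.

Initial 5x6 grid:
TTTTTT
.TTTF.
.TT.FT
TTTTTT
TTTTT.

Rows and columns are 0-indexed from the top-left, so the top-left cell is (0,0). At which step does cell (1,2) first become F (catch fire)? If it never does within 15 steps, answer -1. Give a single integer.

Step 1: cell (1,2)='T' (+4 fires, +2 burnt)
Step 2: cell (1,2)='F' (+6 fires, +4 burnt)
  -> target ignites at step 2
Step 3: cell (1,2)='.' (+5 fires, +6 burnt)
Step 4: cell (1,2)='.' (+4 fires, +5 burnt)
Step 5: cell (1,2)='.' (+3 fires, +4 burnt)
Step 6: cell (1,2)='.' (+1 fires, +3 burnt)
Step 7: cell (1,2)='.' (+0 fires, +1 burnt)
  fire out at step 7

2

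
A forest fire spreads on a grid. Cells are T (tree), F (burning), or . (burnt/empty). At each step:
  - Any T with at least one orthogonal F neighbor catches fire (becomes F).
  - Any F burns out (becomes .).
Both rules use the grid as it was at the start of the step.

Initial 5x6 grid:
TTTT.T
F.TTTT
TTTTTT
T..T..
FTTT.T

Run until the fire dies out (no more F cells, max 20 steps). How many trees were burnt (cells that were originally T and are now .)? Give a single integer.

Answer: 20

Derivation:
Step 1: +4 fires, +2 burnt (F count now 4)
Step 2: +3 fires, +4 burnt (F count now 3)
Step 3: +3 fires, +3 burnt (F count now 3)
Step 4: +4 fires, +3 burnt (F count now 4)
Step 5: +2 fires, +4 burnt (F count now 2)
Step 6: +2 fires, +2 burnt (F count now 2)
Step 7: +1 fires, +2 burnt (F count now 1)
Step 8: +1 fires, +1 burnt (F count now 1)
Step 9: +0 fires, +1 burnt (F count now 0)
Fire out after step 9
Initially T: 21, now '.': 29
Total burnt (originally-T cells now '.'): 20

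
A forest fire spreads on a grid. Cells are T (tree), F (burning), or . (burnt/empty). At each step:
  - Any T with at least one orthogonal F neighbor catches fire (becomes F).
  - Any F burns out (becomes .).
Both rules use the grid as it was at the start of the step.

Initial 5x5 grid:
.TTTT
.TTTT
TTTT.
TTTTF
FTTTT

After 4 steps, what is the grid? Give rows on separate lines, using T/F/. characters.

Step 1: 4 trees catch fire, 2 burn out
  .TTTT
  .TTTT
  TTTT.
  FTTF.
  .FTTF
Step 2: 6 trees catch fire, 4 burn out
  .TTTT
  .TTTT
  FTTF.
  .FF..
  ..FF.
Step 3: 3 trees catch fire, 6 burn out
  .TTTT
  .TTFT
  .FF..
  .....
  .....
Step 4: 4 trees catch fire, 3 burn out
  .TTFT
  .FF.F
  .....
  .....
  .....

.TTFT
.FF.F
.....
.....
.....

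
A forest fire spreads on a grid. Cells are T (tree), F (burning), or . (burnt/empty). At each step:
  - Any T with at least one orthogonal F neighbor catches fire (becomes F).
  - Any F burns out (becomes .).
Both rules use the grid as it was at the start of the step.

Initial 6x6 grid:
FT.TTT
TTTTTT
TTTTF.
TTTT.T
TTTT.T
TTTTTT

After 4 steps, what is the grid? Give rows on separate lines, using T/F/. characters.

Step 1: 4 trees catch fire, 2 burn out
  .F.TTT
  FTTTFT
  TTTF..
  TTTT.T
  TTTT.T
  TTTTTT
Step 2: 7 trees catch fire, 4 burn out
  ...TFT
  .FTF.F
  FTF...
  TTTF.T
  TTTT.T
  TTTTTT
Step 3: 7 trees catch fire, 7 burn out
  ...F.F
  ..F...
  .F....
  FTF..T
  TTTF.T
  TTTTTT
Step 4: 4 trees catch fire, 7 burn out
  ......
  ......
  ......
  .F...T
  FTF..T
  TTTFTT

......
......
......
.F...T
FTF..T
TTTFTT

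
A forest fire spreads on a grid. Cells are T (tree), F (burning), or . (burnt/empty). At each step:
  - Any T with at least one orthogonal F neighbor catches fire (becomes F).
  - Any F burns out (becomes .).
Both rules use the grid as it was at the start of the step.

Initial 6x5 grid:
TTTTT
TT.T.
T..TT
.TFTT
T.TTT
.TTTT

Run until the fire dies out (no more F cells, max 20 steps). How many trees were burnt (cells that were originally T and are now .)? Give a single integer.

Answer: 21

Derivation:
Step 1: +3 fires, +1 burnt (F count now 3)
Step 2: +4 fires, +3 burnt (F count now 4)
Step 3: +5 fires, +4 burnt (F count now 5)
Step 4: +2 fires, +5 burnt (F count now 2)
Step 5: +2 fires, +2 burnt (F count now 2)
Step 6: +1 fires, +2 burnt (F count now 1)
Step 7: +2 fires, +1 burnt (F count now 2)
Step 8: +1 fires, +2 burnt (F count now 1)
Step 9: +1 fires, +1 burnt (F count now 1)
Step 10: +0 fires, +1 burnt (F count now 0)
Fire out after step 10
Initially T: 22, now '.': 29
Total burnt (originally-T cells now '.'): 21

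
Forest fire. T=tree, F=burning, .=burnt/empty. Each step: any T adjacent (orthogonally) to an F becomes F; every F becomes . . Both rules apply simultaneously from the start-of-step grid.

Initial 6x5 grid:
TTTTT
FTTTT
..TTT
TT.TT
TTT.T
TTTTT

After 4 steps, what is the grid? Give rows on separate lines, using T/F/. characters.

Step 1: 2 trees catch fire, 1 burn out
  FTTTT
  .FTTT
  ..TTT
  TT.TT
  TTT.T
  TTTTT
Step 2: 2 trees catch fire, 2 burn out
  .FTTT
  ..FTT
  ..TTT
  TT.TT
  TTT.T
  TTTTT
Step 3: 3 trees catch fire, 2 burn out
  ..FTT
  ...FT
  ..FTT
  TT.TT
  TTT.T
  TTTTT
Step 4: 3 trees catch fire, 3 burn out
  ...FT
  ....F
  ...FT
  TT.TT
  TTT.T
  TTTTT

...FT
....F
...FT
TT.TT
TTT.T
TTTTT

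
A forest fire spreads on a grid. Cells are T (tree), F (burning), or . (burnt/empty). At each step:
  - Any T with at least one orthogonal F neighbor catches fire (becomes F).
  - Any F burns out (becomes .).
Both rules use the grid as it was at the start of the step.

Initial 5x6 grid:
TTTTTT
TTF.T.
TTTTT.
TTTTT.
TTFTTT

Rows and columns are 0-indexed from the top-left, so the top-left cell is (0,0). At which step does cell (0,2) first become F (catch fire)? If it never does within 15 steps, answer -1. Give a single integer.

Step 1: cell (0,2)='F' (+6 fires, +2 burnt)
  -> target ignites at step 1
Step 2: cell (0,2)='.' (+9 fires, +6 burnt)
Step 3: cell (0,2)='.' (+7 fires, +9 burnt)
Step 4: cell (0,2)='.' (+2 fires, +7 burnt)
Step 5: cell (0,2)='.' (+0 fires, +2 burnt)
  fire out at step 5

1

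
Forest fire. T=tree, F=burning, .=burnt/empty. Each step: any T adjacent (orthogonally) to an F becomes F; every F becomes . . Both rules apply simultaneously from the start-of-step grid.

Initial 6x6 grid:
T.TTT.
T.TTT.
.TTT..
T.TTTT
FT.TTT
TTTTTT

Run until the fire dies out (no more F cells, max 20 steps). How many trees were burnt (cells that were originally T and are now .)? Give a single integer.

Answer: 24

Derivation:
Step 1: +3 fires, +1 burnt (F count now 3)
Step 2: +1 fires, +3 burnt (F count now 1)
Step 3: +1 fires, +1 burnt (F count now 1)
Step 4: +1 fires, +1 burnt (F count now 1)
Step 5: +2 fires, +1 burnt (F count now 2)
Step 6: +3 fires, +2 burnt (F count now 3)
Step 7: +4 fires, +3 burnt (F count now 4)
Step 8: +3 fires, +4 burnt (F count now 3)
Step 9: +4 fires, +3 burnt (F count now 4)
Step 10: +2 fires, +4 burnt (F count now 2)
Step 11: +0 fires, +2 burnt (F count now 0)
Fire out after step 11
Initially T: 26, now '.': 34
Total burnt (originally-T cells now '.'): 24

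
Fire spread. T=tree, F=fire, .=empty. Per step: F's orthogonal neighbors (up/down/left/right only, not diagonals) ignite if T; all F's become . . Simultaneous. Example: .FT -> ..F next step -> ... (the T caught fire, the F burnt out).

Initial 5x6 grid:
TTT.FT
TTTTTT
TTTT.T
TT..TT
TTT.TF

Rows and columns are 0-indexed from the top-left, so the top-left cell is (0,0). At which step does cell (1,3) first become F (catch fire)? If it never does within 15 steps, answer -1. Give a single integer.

Step 1: cell (1,3)='T' (+4 fires, +2 burnt)
Step 2: cell (1,3)='F' (+4 fires, +4 burnt)
  -> target ignites at step 2
Step 3: cell (1,3)='.' (+2 fires, +4 burnt)
Step 4: cell (1,3)='.' (+3 fires, +2 burnt)
Step 5: cell (1,3)='.' (+3 fires, +3 burnt)
Step 6: cell (1,3)='.' (+3 fires, +3 burnt)
Step 7: cell (1,3)='.' (+2 fires, +3 burnt)
Step 8: cell (1,3)='.' (+2 fires, +2 burnt)
Step 9: cell (1,3)='.' (+0 fires, +2 burnt)
  fire out at step 9

2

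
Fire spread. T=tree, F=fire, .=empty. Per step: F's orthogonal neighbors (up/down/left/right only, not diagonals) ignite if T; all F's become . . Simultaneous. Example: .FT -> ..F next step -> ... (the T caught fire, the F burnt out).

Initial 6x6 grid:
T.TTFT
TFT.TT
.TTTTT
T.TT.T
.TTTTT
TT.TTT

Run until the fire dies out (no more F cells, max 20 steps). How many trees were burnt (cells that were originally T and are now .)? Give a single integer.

Step 1: +6 fires, +2 burnt (F count now 6)
Step 2: +5 fires, +6 burnt (F count now 5)
Step 3: +3 fires, +5 burnt (F count now 3)
Step 4: +3 fires, +3 burnt (F count now 3)
Step 5: +3 fires, +3 burnt (F count now 3)
Step 6: +4 fires, +3 burnt (F count now 4)
Step 7: +2 fires, +4 burnt (F count now 2)
Step 8: +0 fires, +2 burnt (F count now 0)
Fire out after step 8
Initially T: 27, now '.': 35
Total burnt (originally-T cells now '.'): 26

Answer: 26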